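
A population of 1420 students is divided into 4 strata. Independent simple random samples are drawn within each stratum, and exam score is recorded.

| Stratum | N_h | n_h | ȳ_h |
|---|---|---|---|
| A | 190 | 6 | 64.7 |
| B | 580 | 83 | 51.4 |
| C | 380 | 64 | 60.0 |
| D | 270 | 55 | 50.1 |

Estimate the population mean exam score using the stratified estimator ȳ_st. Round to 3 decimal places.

N = Σ N_h = 1420. Stratum weights W_h = N_h/N.
ȳ_st = (190·64.7 + 580·51.4 + 380·60.0 + 270·50.1) / 1420 = 55.23380

ȳ_st ≈ 55.234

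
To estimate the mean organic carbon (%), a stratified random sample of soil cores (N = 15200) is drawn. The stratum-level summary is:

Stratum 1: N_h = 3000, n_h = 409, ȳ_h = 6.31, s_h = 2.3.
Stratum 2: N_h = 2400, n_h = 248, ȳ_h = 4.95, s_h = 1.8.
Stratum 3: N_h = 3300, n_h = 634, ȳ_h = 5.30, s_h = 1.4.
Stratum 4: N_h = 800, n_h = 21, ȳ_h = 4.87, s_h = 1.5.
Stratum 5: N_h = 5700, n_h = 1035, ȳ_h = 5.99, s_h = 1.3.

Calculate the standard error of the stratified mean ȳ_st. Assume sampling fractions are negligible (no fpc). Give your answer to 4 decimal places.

SE(ȳ_st) ≈ 0.0388

V̂(ȳ_st) = Σ W_h² s_h²/n_h, with W_h = N_h/N and N = 15200:
  stratum 1: (3000/15200)²·2.3²/409 = 0.000503834
  stratum 2: (2400/15200)²·1.8²/248 = 0.000325708
  stratum 3: (3300/15200)²·1.4²/634 = 0.000145716
  stratum 4: (800/15200)²·1.5²/21 = 0.000296795
  stratum 5: (5700/15200)²·1.3²/1035 = 0.00022962
V̂(ȳ_st) = 0.00150167
SE(ȳ_st) = √0.00150167 = 0.0387514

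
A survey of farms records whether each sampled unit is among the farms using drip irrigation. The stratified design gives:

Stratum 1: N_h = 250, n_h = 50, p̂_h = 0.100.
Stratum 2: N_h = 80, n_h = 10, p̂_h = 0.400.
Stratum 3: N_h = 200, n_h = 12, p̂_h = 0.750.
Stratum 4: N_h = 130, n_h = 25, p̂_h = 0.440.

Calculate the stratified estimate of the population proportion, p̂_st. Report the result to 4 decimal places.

p̂_st ≈ 0.4003

N = 660; stratum weights W_h = N_h/N.
p̂_st = Σ W_h p̂_h = (250·0.100 + 80·0.400 + 200·0.750 + 130·0.440)/660 = 0.40030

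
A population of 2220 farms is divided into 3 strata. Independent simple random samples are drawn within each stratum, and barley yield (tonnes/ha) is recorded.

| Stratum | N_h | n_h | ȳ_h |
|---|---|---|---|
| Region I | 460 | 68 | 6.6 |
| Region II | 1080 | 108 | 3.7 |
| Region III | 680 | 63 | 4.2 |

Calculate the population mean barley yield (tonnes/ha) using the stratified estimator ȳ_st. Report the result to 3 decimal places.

ȳ_st ≈ 4.454

N = Σ N_h = 2220. Stratum weights W_h = N_h/N.
ȳ_st = (460·6.6 + 1080·3.7 + 680·4.2) / 2220 = 4.45405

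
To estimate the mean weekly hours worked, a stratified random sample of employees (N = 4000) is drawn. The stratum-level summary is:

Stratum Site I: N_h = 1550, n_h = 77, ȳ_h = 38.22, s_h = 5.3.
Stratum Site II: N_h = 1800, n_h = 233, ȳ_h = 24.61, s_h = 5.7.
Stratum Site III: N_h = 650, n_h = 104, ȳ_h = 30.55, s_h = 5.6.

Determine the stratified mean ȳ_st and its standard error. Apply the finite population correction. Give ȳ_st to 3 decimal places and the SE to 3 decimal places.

ȳ_st ≈ 30.849, SE ≈ 0.289

ȳ_st = Σ W_h ȳ_h = (1550·38.22 + 1800·24.61 + 650·30.55)/4000 = 30.84913
V̂(ȳ_st) = Σ W_h² (1 − n_h/N_h) s_h²/n_h, with W_h = N_h/N and N = 4000:
  stratum Site I: (1550/4000)²·(1 − 77/1550)·5.3²/77 = 0.0520566
  stratum Site II: (1800/4000)²·(1 − 233/1800)·5.7²/233 = 0.0245819
  stratum Site III: (650/4000)²·(1 − 104/650)·5.6²/104 = 0.0066885
V̂(ȳ_st) = 0.083327
SE(ȳ_st) = √0.083327 = 0.288664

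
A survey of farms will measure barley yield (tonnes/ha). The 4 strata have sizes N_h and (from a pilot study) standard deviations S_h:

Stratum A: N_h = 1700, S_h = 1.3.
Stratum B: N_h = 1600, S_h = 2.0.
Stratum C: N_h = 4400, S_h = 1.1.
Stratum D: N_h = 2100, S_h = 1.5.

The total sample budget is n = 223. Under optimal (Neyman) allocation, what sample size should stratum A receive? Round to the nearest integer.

Neyman allocation: n_h = n · N_h S_h / Σ N_i S_i, with n = 223.
  stratum A: N_h·S_h = 1700·1.3 = 2210.00
  stratum B: N_h·S_h = 1600·2.0 = 3200.00
  stratum C: N_h·S_h = 4400·1.1 = 4840.00
  stratum D: N_h·S_h = 2100·1.5 = 3150.00
Σ N_h S_h = 13400.00
n for stratum A = 223·2210.00/13400.00 = 36.778 → 37

37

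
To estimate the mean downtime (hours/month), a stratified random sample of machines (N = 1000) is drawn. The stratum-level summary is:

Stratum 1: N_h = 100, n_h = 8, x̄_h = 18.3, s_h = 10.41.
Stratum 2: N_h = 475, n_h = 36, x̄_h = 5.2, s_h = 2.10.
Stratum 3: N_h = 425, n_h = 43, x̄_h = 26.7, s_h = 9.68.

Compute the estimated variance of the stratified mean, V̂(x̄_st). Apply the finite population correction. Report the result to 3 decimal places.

V̂(x̄_st) ≈ 0.504

V̂(x̄_st) = Σ W_h² (1 − n_h/N_h) s_h²/n_h, with W_h = N_h/N and N = 1000:
  stratum 1: (100/1000)²·(1 − 8/100)·10.41²/8 = 0.124623
  stratum 2: (475/1000)²·(1 − 36/475)·2.10²/36 = 0.0255443
  stratum 3: (425/1000)²·(1 − 43/425)·9.68²/43 = 0.353781
V̂(x̄_st) = 0.503949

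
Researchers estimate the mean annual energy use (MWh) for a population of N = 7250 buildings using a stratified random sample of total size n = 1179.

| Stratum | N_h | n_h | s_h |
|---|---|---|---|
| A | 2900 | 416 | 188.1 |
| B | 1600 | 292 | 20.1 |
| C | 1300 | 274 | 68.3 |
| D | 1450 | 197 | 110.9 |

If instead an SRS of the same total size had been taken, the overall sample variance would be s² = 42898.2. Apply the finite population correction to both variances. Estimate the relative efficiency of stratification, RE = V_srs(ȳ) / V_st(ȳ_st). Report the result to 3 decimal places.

V̂(ȳ_st) = Σ W_h² (1 − n_h/N_h) s_h²/n_h, with W_h = N_h/N and N = 7250:
  stratum A: (2900/7250)²·(1 − 416/2900)·188.1²/416 = 11.6562
  stratum B: (1600/7250)²·(1 − 292/1600)·20.1²/292 = 0.0550885
  stratum C: (1300/7250)²·(1 − 274/1300)·68.3²/274 = 0.432022
  stratum D: (1450/7250)²·(1 − 197/1450)·110.9²/197 = 2.15794
V_st = 14.3013
V_srs = (1 − 1179/7250)·42898.2/1179 = 30.4682
Relative efficiency = V_srs / V_st = 30.4682/14.3013 = 2.1305

RE ≈ 2.130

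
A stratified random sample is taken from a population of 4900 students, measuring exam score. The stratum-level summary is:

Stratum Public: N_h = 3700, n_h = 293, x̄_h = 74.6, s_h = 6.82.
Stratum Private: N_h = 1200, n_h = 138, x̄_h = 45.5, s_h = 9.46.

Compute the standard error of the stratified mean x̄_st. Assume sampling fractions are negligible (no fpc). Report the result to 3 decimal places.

V̂(x̄_st) = Σ W_h² s_h²/n_h, with W_h = N_h/N and N = 4900:
  stratum Public: (3700/4900)²·6.82²/293 = 0.0905133
  stratum Private: (1200/4900)²·9.46²/138 = 0.0388932
V̂(x̄_st) = 0.129406
SE(x̄_st) = √0.129406 = 0.359731

SE(x̄_st) ≈ 0.360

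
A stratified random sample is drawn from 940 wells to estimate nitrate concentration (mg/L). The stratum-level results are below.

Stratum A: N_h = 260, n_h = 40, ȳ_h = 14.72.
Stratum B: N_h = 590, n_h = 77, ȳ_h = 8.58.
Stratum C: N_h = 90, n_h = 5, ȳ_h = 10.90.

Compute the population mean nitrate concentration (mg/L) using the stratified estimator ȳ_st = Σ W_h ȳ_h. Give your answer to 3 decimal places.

ȳ_st ≈ 10.500

N = Σ N_h = 940. Stratum weights W_h = N_h/N.
ȳ_st = (260·14.72 + 590·8.58 + 90·10.90) / 940 = 10.50043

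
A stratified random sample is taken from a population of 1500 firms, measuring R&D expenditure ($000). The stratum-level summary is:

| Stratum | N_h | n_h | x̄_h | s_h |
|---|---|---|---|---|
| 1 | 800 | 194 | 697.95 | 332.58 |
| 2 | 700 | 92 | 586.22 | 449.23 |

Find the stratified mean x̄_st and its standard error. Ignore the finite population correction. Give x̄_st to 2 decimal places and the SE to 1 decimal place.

x̄_st ≈ 645.81, SE ≈ 25.3

x̄_st = Σ W_h x̄_h = (800·697.95 + 700·586.22)/1500 = 645.80933
V̂(x̄_st) = Σ W_h² s_h²/n_h, with W_h = N_h/N and N = 1500:
  stratum 1: (800/1500)²·332.58²/194 = 162.177
  stratum 2: (700/1500)²·449.23²/92 = 477.709
V̂(x̄_st) = 639.885
SE(x̄_st) = √639.885 = 25.296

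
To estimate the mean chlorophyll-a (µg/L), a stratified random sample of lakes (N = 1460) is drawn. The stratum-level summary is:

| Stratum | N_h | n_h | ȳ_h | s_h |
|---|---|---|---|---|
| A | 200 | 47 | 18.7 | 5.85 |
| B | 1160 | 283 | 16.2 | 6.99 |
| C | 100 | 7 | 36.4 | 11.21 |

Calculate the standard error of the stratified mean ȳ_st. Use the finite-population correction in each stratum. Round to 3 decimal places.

V̂(ȳ_st) = Σ W_h² (1 − n_h/N_h) s_h²/n_h, with W_h = N_h/N and N = 1460:
  stratum A: (200/1460)²·(1 − 47/200)·5.85²/47 = 0.0104527
  stratum B: (1160/1460)²·(1 − 283/1160)·6.99²/283 = 0.0823986
  stratum C: (100/1460)²·(1 − 7/100)·11.21²/7 = 0.0783232
V̂(ȳ_st) = 0.171175
SE(ȳ_st) = √0.171175 = 0.413732

SE(ȳ_st) ≈ 0.414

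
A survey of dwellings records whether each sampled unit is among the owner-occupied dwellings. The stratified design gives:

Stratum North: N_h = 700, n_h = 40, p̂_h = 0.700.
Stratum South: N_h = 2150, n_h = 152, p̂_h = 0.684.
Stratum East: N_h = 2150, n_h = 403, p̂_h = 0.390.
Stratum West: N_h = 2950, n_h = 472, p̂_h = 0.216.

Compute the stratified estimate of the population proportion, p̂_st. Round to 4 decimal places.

N = 7950; stratum weights W_h = N_h/N.
p̂_st = Σ W_h p̂_h = (700·0.700 + 2150·0.684 + 2150·0.390 + 2950·0.216)/7950 = 0.43224

p̂_st ≈ 0.4322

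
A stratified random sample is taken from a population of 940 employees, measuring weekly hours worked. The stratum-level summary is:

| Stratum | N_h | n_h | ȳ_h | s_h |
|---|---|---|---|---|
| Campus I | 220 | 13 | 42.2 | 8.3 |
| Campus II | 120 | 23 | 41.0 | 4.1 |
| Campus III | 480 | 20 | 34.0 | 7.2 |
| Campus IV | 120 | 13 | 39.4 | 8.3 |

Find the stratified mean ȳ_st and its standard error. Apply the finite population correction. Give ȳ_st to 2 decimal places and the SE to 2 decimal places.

ȳ_st ≈ 37.50, SE ≈ 1.00

ȳ_st = Σ W_h ȳ_h = (220·42.2 + 120·41.0 + 480·34.0 + 120·39.4)/940 = 37.50213
V̂(ȳ_st) = Σ W_h² (1 − n_h/N_h) s_h²/n_h, with W_h = N_h/N and N = 940:
  stratum Campus I: (220/940)²·(1 − 13/220)·8.3²/13 = 0.273118
  stratum Campus II: (120/940)²·(1 − 23/120)·4.1²/23 = 0.00962802
  stratum Campus III: (480/940)²·(1 − 20/480)·7.2²/20 = 0.647707
  stratum Campus IV: (120/940)²·(1 − 13/120)·8.3²/13 = 0.0770056
V̂(ȳ_st) = 1.00746
SE(ȳ_st) = √1.00746 = 1.00372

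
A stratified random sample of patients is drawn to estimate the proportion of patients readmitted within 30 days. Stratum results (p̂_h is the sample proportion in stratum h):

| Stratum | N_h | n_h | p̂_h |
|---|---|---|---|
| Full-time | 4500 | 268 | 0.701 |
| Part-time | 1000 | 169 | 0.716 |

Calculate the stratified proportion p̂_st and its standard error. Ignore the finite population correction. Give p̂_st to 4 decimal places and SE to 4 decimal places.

N = 5500; stratum weights W_h = N_h/N.
p̂_st = Σ W_h p̂_h = (4500·0.701 + 1000·0.716)/5500 = 0.70373
V̂(p̂_st) = Σ W_h² p̂_h(1−p̂_h)/(n_h−1):
  stratum Full-time: (4500/5500)²·0.701·0.299/267 = 0.000525506
  stratum Part-time: (1000/5500)²·0.716·0.284/168 = 4.00126e-05
V̂(p̂_st) = 0.000565518; SE = √V̂ = 0.0237806

p̂_st ≈ 0.7037, SE ≈ 0.0238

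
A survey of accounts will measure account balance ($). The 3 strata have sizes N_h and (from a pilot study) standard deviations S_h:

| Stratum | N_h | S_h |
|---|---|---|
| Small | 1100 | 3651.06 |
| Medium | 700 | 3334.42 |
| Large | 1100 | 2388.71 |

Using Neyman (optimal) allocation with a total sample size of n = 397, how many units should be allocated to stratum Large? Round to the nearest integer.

Neyman allocation: n_h = n · N_h S_h / Σ N_i S_i, with n = 397.
  stratum Small: N_h·S_h = 1100·3651.06 = 4016166.00
  stratum Medium: N_h·S_h = 700·3334.42 = 2334094.00
  stratum Large: N_h·S_h = 1100·2388.71 = 2627581.00
Σ N_h S_h = 8977841.00
n for stratum Large = 397·2627581.00/8977841.00 = 116.192 → 116

116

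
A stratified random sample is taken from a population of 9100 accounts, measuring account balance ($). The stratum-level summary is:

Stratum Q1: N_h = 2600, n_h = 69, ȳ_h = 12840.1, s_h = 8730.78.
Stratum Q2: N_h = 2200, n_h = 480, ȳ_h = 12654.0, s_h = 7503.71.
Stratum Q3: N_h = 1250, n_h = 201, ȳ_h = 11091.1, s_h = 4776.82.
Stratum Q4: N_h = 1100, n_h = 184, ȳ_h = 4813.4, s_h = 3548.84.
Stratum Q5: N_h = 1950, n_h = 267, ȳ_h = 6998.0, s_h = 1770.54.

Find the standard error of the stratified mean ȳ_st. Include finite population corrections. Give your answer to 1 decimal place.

SE(ȳ_st) ≈ 310.2

V̂(ȳ_st) = Σ W_h² (1 − n_h/N_h) s_h²/n_h, with W_h = N_h/N and N = 9100:
  stratum Q1: (2600/9100)²·(1 − 69/2600)·8730.78²/69 = 87788.9
  stratum Q2: (2200/9100)²·(1 − 480/2200)·7503.71²/480 = 5360.18
  stratum Q3: (1250/9100)²·(1 − 201/1250)·4776.82²/201 = 1797.56
  stratum Q4: (1100/9100)²·(1 − 184/1100)·3548.84²/184 = 832.838
  stratum Q5: (1950/9100)²·(1 − 267/1950)·1770.54²/267 = 465.303
V̂(ȳ_st) = 96244.8
SE(ȳ_st) = √96244.8 = 310.233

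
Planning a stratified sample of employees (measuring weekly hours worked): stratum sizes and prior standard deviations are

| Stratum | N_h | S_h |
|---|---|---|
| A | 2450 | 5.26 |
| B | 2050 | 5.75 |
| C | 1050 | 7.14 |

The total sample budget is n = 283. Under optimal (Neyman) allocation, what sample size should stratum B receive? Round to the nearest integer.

104

Neyman allocation: n_h = n · N_h S_h / Σ N_i S_i, with n = 283.
  stratum A: N_h·S_h = 2450·5.26 = 12887.00
  stratum B: N_h·S_h = 2050·5.75 = 11787.50
  stratum C: N_h·S_h = 1050·7.14 = 7497.00
Σ N_h S_h = 32171.50
n for stratum B = 283·11787.50/32171.50 = 103.690 → 104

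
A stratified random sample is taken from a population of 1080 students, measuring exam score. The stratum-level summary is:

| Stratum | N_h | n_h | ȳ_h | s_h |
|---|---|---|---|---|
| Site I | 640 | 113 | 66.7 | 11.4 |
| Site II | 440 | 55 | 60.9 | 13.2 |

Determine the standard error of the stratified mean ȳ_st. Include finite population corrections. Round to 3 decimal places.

V̂(ȳ_st) = Σ W_h² (1 − n_h/N_h) s_h²/n_h, with W_h = N_h/N and N = 1080:
  stratum Site I: (640/1080)²·(1 − 113/640)·11.4²/113 = 0.332563
  stratum Site II: (440/1080)²·(1 − 55/440)·13.2²/55 = 0.460099
V̂(ȳ_st) = 0.792662
SE(ȳ_st) = √0.792662 = 0.890316

SE(ȳ_st) ≈ 0.890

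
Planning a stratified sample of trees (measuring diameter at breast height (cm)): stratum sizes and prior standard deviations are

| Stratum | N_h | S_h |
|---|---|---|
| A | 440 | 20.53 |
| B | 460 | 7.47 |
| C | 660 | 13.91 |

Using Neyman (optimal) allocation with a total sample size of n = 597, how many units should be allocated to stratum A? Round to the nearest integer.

Neyman allocation: n_h = n · N_h S_h / Σ N_i S_i, with n = 597.
  stratum A: N_h·S_h = 440·20.53 = 9033.20
  stratum B: N_h·S_h = 460·7.47 = 3436.20
  stratum C: N_h·S_h = 660·13.91 = 9180.60
Σ N_h S_h = 21650.00
n for stratum A = 597·9033.20/21650.00 = 249.091 → 249

249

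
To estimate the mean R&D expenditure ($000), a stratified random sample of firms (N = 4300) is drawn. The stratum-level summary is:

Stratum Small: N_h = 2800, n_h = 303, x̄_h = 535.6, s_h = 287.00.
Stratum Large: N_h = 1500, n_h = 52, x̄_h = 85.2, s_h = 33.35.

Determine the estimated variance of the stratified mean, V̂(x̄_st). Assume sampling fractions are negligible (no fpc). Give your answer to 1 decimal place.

V̂(x̄_st) = Σ W_h² s_h²/n_h, with W_h = N_h/N and N = 4300:
  stratum Small: (2800/4300)²·287.00²/303 = 115.266
  stratum Large: (1500/4300)²·33.35²/52 = 2.60276
V̂(x̄_st) = 117.869

V̂(x̄_st) ≈ 117.9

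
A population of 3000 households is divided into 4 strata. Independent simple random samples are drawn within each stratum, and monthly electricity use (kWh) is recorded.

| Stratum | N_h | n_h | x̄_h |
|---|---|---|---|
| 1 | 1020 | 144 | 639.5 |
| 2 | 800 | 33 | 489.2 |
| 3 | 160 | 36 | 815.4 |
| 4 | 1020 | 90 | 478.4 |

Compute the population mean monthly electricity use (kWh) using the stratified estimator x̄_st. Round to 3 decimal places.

N = Σ N_h = 3000. Stratum weights W_h = N_h/N.
x̄_st = (1020·639.5 + 800·489.2 + 160·815.4 + 1020·478.4) / 3000 = 554.02733

x̄_st ≈ 554.027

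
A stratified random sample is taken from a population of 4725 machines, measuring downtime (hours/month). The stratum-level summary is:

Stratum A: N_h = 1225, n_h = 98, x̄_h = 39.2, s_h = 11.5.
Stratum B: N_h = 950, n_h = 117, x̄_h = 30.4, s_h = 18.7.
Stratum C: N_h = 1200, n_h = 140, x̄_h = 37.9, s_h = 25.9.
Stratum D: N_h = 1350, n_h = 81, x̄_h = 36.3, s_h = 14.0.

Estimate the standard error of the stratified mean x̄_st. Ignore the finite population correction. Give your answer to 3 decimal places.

SE(x̄_st) ≈ 0.847

V̂(x̄_st) = Σ W_h² s_h²/n_h, with W_h = N_h/N and N = 4725:
  stratum A: (1225/4725)²·11.5²/98 = 0.0907064
  stratum B: (950/4725)²·18.7²/117 = 0.120821
  stratum C: (1200/4725)²·25.9²/140 = 0.309051
  stratum D: (1350/4725)²·14.0²/81 = 0.197531
V̂(x̄_st) = 0.718109
SE(x̄_st) = √0.718109 = 0.847413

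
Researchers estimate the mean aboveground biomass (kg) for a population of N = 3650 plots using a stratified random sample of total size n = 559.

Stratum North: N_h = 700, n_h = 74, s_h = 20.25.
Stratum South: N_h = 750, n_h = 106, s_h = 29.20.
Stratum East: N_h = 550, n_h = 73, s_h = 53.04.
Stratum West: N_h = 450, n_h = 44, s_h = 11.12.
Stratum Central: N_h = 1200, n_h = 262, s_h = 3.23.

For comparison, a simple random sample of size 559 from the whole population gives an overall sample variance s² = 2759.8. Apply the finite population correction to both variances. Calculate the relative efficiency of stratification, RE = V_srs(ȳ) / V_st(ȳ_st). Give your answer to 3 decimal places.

V̂(ȳ_st) = Σ W_h² (1 − n_h/N_h) s_h²/n_h, with W_h = N_h/N and N = 3650:
  stratum North: (700/3650)²·(1 − 74/700)·20.25²/74 = 0.182266
  stratum South: (750/3650)²·(1 − 106/750)·29.20²/106 = 0.291623
  stratum East: (550/3650)²·(1 − 73/550)·53.04²/73 = 0.758891
  stratum West: (450/3650)²·(1 − 44/450)·11.12²/44 = 0.0385398
  stratum Central: (1200/3650)²·(1 − 262/1200)·3.23²/262 = 0.00336436
V_st = 1.27468
V_srs = (1 − 559/3650)·2759.8/559 = 4.18092
Relative efficiency = V_srs / V_st = 4.18092/1.27468 = 3.2800

RE ≈ 3.280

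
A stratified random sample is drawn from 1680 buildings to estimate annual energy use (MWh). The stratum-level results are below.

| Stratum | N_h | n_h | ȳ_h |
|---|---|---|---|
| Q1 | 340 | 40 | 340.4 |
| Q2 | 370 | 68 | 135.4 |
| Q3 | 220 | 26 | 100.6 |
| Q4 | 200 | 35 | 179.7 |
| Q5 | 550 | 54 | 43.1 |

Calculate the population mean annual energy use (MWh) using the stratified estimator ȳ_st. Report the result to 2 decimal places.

ȳ_st ≈ 147.39

N = Σ N_h = 1680. Stratum weights W_h = N_h/N.
ȳ_st = (340·340.4 + 370·135.4 + 220·100.6 + 200·179.7 + 550·43.1) / 1680 = 147.3875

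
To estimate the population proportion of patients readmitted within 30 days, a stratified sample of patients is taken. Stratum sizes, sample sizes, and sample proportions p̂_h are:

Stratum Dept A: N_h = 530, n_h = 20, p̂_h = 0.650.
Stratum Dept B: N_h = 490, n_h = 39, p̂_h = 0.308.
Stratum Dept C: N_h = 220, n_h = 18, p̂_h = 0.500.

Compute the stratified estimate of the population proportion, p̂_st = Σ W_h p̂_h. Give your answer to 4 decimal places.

p̂_st ≈ 0.4882

N = 1240; stratum weights W_h = N_h/N.
p̂_st = Σ W_h p̂_h = (530·0.650 + 490·0.308 + 220·0.500)/1240 = 0.48824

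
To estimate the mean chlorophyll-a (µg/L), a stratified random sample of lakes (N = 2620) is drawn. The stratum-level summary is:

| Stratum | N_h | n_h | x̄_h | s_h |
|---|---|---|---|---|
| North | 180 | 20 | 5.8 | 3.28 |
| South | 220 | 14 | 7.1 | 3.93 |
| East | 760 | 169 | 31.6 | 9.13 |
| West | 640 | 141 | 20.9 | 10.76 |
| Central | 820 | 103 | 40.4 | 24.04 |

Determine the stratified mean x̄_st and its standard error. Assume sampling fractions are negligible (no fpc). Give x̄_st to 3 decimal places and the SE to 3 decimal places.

x̄_st ≈ 27.911, SE ≈ 0.806

x̄_st = Σ W_h x̄_h = (180·5.8 + 220·7.1 + 760·31.6 + 640·20.9 + 820·40.4)/2620 = 27.91069
V̂(x̄_st) = Σ W_h² s_h²/n_h, with W_h = N_h/N and N = 2620:
  stratum North: (180/2620)²·3.28²/20 = 0.00253898
  stratum South: (220/2620)²·3.93²/14 = 0.00777857
  stratum East: (760/2620)²·9.13²/169 = 0.041503
  stratum West: (640/2620)²·10.76²/141 = 0.0489962
  stratum Central: (820/2620)²·24.04²/103 = 0.549613
V̂(x̄_st) = 0.65043
SE(x̄_st) = √0.65043 = 0.806492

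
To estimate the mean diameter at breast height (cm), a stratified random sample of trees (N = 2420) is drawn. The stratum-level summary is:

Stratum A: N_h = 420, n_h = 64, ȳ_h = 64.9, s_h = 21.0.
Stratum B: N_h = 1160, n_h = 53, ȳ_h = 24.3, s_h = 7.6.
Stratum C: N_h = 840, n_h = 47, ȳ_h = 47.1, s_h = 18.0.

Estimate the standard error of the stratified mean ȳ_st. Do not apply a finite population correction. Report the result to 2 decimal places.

SE(ȳ_st) ≈ 1.14

V̂(ȳ_st) = Σ W_h² s_h²/n_h, with W_h = N_h/N and N = 2420:
  stratum A: (420/2420)²·21.0²/64 = 0.207552
  stratum B: (1160/2420)²·7.6²/53 = 0.250401
  stratum C: (840/2420)²·18.0²/47 = 0.830568
V̂(ȳ_st) = 1.28852
SE(ȳ_st) = √1.28852 = 1.13513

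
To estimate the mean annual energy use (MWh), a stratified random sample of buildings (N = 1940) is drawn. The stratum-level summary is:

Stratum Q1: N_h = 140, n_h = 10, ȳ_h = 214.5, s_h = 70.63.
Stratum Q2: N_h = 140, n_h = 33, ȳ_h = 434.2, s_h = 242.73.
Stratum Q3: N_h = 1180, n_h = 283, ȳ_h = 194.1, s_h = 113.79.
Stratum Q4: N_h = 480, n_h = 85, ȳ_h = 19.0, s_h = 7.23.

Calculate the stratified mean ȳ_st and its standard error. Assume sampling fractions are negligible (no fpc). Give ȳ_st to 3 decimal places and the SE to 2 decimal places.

ȳ_st ≈ 169.575, SE ≈ 5.37

ȳ_st = Σ W_h ȳ_h = (140·214.5 + 140·434.2 + 1180·194.1 + 480·19.0)/1940 = 169.57526
V̂(ȳ_st) = Σ W_h² s_h²/n_h, with W_h = N_h/N and N = 1940:
  stratum Q1: (140/1940)²·70.63²/10 = 2.59795
  stratum Q2: (140/1940)²·242.73²/33 = 9.29792
  stratum Q3: (1180/1940)²·113.79²/283 = 16.9271
  stratum Q4: (480/1940)²·7.23²/85 = 0.0376475
V̂(ȳ_st) = 28.8606
SE(ȳ_st) = √28.8606 = 5.37221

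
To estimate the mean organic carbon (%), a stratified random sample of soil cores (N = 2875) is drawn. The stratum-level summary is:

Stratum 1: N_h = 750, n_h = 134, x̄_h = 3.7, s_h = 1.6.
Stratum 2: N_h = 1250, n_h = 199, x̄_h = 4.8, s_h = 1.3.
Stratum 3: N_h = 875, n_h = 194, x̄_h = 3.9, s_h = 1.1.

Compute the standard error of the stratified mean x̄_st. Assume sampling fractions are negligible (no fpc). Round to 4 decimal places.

SE(x̄_st) ≈ 0.0590

V̂(x̄_st) = Σ W_h² s_h²/n_h, with W_h = N_h/N and N = 2875:
  stratum 1: (750/2875)²·1.6²/134 = 0.00130012
  stratum 2: (1250/2875)²·1.3²/199 = 0.00160538
  stratum 3: (875/2875)²·1.1²/194 = 0.000577729
V̂(x̄_st) = 0.00348322
SE(x̄_st) = √0.00348322 = 0.0590189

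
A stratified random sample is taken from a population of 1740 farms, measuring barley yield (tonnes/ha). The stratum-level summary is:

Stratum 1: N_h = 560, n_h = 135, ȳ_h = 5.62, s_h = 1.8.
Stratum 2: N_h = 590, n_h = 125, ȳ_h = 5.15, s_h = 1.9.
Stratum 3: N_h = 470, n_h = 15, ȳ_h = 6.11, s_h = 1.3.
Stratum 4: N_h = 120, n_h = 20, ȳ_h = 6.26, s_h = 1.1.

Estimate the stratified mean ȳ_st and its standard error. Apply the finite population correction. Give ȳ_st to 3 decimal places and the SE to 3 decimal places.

ȳ_st ≈ 5.637, SE ≈ 0.113

ȳ_st = Σ W_h ȳ_h = (560·5.62 + 590·5.15 + 470·6.11 + 120·6.26)/1740 = 5.63713
V̂(ȳ_st) = Σ W_h² (1 − n_h/N_h) s_h²/n_h, with W_h = N_h/N and N = 1740:
  stratum 1: (560/1740)²·(1 − 135/560)·1.8²/135 = 0.00188664
  stratum 2: (590/1740)²·(1 − 125/590)·1.9²/125 = 0.002617
  stratum 3: (470/1740)²·(1 − 15/470)·1.3²/15 = 0.00795804
  stratum 4: (120/1740)²·(1 − 20/120)·1.1²/20 = 0.000239794
V̂(ȳ_st) = 0.0127015
SE(ȳ_st) = √0.0127015 = 0.112701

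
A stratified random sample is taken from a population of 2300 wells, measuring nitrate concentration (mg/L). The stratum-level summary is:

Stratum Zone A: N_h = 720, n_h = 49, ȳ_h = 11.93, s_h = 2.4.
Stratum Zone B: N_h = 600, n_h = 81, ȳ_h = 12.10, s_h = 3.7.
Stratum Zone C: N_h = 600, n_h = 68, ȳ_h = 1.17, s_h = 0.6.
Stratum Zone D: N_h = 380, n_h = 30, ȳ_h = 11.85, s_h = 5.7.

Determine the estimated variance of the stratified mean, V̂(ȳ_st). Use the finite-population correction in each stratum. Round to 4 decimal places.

V̂(ȳ_st) = Σ W_h² (1 − n_h/N_h) s_h²/n_h, with W_h = N_h/N and N = 2300:
  stratum Zone A: (720/2300)²·(1 − 49/720)·2.4²/49 = 0.0107356
  stratum Zone B: (600/2300)²·(1 − 81/600)·3.7²/81 = 0.00994904
  stratum Zone C: (600/2300)²·(1 − 68/600)·0.6²/68 = 0.000319448
  stratum Zone D: (380/2300)²·(1 − 30/380)·5.7²/30 = 0.0272285
V̂(ȳ_st) = 0.0482326

V̂(ȳ_st) ≈ 0.0482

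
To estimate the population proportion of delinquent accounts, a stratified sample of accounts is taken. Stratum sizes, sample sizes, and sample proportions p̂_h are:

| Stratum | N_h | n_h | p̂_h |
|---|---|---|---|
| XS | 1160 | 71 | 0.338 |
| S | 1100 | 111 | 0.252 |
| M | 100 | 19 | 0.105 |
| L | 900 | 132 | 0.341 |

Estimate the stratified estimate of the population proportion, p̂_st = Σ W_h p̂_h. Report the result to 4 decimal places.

N = 3260; stratum weights W_h = N_h/N.
p̂_st = Σ W_h p̂_h = (1160·0.338 + 1100·0.252 + 100·0.105 + 900·0.341)/3260 = 0.30266

p̂_st ≈ 0.3027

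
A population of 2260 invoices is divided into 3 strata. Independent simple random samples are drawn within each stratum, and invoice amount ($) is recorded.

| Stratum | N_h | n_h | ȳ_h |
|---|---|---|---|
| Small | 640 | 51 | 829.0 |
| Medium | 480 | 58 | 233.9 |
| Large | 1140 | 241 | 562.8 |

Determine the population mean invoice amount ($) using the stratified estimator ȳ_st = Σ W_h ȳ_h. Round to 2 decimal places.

ȳ_st ≈ 568.33

N = Σ N_h = 2260. Stratum weights W_h = N_h/N.
ȳ_st = (640·829.0 + 480·233.9 + 1140·562.8) / 2260 = 568.3292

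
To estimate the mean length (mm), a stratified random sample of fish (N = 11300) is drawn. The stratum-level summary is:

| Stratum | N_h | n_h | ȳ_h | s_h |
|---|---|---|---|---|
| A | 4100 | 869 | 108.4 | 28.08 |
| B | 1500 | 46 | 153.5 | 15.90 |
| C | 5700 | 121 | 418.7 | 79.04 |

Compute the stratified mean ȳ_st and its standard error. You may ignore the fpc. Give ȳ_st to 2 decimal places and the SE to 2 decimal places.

ȳ_st ≈ 270.91, SE ≈ 3.65

ȳ_st = Σ W_h ȳ_h = (4100·108.4 + 1500·153.5 + 5700·418.7)/11300 = 270.90973
V̂(ȳ_st) = Σ W_h² s_h²/n_h, with W_h = N_h/N and N = 11300:
  stratum A: (4100/11300)²·28.08²/869 = 0.11945
  stratum B: (1500/11300)²·15.90²/46 = 0.0968416
  stratum C: (5700/11300)²·79.04²/121 = 13.1372
V̂(ȳ_st) = 13.3534
SE(ȳ_st) = √13.3534 = 3.65424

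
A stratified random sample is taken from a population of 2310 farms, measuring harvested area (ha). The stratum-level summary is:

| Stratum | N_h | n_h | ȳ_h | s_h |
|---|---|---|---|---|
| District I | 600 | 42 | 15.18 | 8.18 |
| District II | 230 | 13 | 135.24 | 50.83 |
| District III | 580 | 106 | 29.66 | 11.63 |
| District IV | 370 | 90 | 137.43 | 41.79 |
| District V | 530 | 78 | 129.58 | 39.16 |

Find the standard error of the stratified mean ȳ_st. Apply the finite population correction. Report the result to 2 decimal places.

SE(ȳ_st) ≈ 1.81

V̂(ȳ_st) = Σ W_h² (1 − n_h/N_h) s_h²/n_h, with W_h = N_h/N and N = 2310:
  stratum District I: (600/2310)²·(1 − 42/600)·8.18²/42 = 0.0999583
  stratum District II: (230/2310)²·(1 − 13/230)·50.83²/13 = 1.85892
  stratum District III: (580/2310)²·(1 − 106/580)·11.63²/106 = 0.0657409
  stratum District IV: (370/2310)²·(1 − 90/370)·41.79²/90 = 0.376737
  stratum District V: (530/2310)²·(1 − 78/530)·39.16²/78 = 0.882635
V̂(ȳ_st) = 3.28399
SE(ȳ_st) = √3.28399 = 1.81218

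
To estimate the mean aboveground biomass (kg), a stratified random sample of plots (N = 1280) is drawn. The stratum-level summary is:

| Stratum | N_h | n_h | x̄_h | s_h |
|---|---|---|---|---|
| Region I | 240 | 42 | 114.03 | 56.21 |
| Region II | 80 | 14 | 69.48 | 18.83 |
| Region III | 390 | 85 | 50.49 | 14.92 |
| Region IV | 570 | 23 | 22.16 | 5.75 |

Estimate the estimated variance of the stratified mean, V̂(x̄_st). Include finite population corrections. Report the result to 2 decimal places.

V̂(x̄_st) ≈ 2.73

V̂(x̄_st) = Σ W_h² (1 − n_h/N_h) s_h²/n_h, with W_h = N_h/N and N = 1280:
  stratum Region I: (240/1280)²·(1 − 42/240)·56.21²/42 = 2.1819
  stratum Region II: (80/1280)²·(1 − 14/80)·18.83²/14 = 0.0816181
  stratum Region III: (390/1280)²·(1 − 85/390)·14.92²/85 = 0.190136
  stratum Region IV: (570/1280)²·(1 − 23/570)·5.75²/23 = 0.273558
V̂(x̄_st) = 2.72721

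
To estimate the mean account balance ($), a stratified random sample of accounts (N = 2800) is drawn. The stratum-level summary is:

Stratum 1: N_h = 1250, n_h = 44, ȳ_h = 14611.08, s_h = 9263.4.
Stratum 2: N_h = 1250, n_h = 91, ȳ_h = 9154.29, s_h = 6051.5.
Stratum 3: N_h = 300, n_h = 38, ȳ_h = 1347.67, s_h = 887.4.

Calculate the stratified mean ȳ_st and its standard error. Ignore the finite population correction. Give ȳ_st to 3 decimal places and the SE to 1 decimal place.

ȳ_st ≈ 10753.933, SE ≈ 684.9

ȳ_st = Σ W_h ȳ_h = (1250·14611.08 + 1250·9154.29 + 300·1347.67)/2800 = 10753.93339
V̂(ȳ_st) = Σ W_h² s_h²/n_h, with W_h = N_h/N and N = 2800:
  stratum 1: (1250/2800)²·9263.4²/44 = 388680
  stratum 2: (1250/2800)²·6051.5²/91 = 80202.6
  stratum 3: (300/2800)²·887.4²/38 = 237.893
V̂(ȳ_st) = 469120
SE(ȳ_st) = √469120 = 684.924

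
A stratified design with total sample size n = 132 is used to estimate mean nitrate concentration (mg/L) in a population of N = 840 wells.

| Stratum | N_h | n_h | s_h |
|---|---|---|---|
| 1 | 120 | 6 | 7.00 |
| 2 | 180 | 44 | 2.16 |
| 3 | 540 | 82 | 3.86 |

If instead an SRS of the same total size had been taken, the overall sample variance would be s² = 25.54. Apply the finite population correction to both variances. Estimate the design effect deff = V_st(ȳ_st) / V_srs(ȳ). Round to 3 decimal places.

deff ≈ 1.384

V̂(ȳ_st) = Σ W_h² (1 − n_h/N_h) s_h²/n_h, with W_h = N_h/N and N = 840:
  stratum 1: (120/840)²·(1 − 6/120)·7.00²/6 = 0.158333
  stratum 2: (180/840)²·(1 − 44/180)·2.16²/44 = 0.00367881
  stratum 3: (540/840)²·(1 − 82/540)·3.86²/82 = 0.0636886
V_st = 0.225701
V_srs = (1 − 132/840)·25.54/132 = 0.16308
deff = V_st / V_srs = 0.225701/0.16308 = 1.3840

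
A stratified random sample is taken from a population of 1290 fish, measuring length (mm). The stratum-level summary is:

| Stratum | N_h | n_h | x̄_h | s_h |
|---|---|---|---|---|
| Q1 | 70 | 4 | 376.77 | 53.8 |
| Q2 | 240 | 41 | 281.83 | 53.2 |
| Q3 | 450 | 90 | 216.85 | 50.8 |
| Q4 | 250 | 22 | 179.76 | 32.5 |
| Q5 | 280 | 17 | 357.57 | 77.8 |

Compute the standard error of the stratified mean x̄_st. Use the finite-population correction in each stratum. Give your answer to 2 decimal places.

SE(x̄_st) ≈ 4.92

V̂(x̄_st) = Σ W_h² (1 − n_h/N_h) s_h²/n_h, with W_h = N_h/N and N = 1290:
  stratum Q1: (70/1290)²·(1 − 4/70)·53.8²/4 = 2.00894
  stratum Q2: (240/1290)²·(1 − 41/240)·53.2²/41 = 1.98118
  stratum Q3: (450/1290)²·(1 − 90/450)·50.8²/90 = 2.79139
  stratum Q4: (250/1290)²·(1 − 22/250)·32.5²/22 = 1.64452
  stratum Q5: (280/1290)²·(1 − 17/280)·77.8²/17 = 15.756
V̂(x̄_st) = 24.182
SE(x̄_st) = √24.182 = 4.91752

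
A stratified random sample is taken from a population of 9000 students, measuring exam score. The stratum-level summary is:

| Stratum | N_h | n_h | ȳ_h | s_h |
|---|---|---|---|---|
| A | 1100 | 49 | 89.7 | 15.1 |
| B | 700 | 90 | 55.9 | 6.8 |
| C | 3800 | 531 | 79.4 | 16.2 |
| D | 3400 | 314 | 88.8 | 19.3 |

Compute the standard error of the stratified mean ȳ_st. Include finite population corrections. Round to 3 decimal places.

SE(ȳ_st) ≈ 0.546

V̂(ȳ_st) = Σ W_h² (1 − n_h/N_h) s_h²/n_h, with W_h = N_h/N and N = 9000:
  stratum A: (1100/9000)²·(1 − 49/1100)·15.1²/49 = 0.0664153
  stratum B: (700/9000)²·(1 − 90/700)·6.8²/90 = 0.00270843
  stratum C: (3800/9000)²·(1 − 531/3800)·16.2²/531 = 0.0757965
  stratum D: (3400/9000)²·(1 − 314/3400)·19.3²/314 = 0.153665
V̂(ȳ_st) = 0.298585
SE(ȳ_st) = √0.298585 = 0.546429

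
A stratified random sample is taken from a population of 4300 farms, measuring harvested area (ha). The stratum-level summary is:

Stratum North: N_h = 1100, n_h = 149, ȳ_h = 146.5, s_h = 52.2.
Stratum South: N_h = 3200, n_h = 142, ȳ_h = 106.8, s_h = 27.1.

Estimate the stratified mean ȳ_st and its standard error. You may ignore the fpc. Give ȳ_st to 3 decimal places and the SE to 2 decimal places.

ȳ_st ≈ 116.956, SE ≈ 2.02

ȳ_st = Σ W_h ȳ_h = (1100·146.5 + 3200·106.8)/4300 = 116.95581
V̂(ȳ_st) = Σ W_h² s_h²/n_h, with W_h = N_h/N and N = 4300:
  stratum North: (1100/4300)²·52.2²/149 = 1.19675
  stratum South: (3200/4300)²·27.1²/142 = 2.86427
V̂(ȳ_st) = 4.06101
SE(ȳ_st) = √4.06101 = 2.0152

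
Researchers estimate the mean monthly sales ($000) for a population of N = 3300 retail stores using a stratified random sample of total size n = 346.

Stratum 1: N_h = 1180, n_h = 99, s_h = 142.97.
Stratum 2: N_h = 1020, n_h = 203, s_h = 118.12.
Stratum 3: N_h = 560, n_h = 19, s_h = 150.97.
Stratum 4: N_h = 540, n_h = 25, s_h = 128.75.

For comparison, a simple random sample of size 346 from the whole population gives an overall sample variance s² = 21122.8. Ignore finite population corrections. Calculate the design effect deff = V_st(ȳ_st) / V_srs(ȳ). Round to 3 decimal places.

deff ≈ 1.397

V̂(ȳ_st) = Σ W_h² s_h²/n_h, with W_h = N_h/N and N = 3300:
  stratum 1: (1180/3300)²·142.97²/99 = 26.3992
  stratum 2: (1020/3300)²·118.12²/203 = 6.56634
  stratum 3: (560/3300)²·150.97²/19 = 34.5443
  stratum 4: (540/3300)²·128.75²/25 = 17.7547
V_st = 85.2645
V_srs = s²/n = 21122.8/346 = 61.0486
deff = V_st / V_srs = 85.2645/61.0486 = 1.3967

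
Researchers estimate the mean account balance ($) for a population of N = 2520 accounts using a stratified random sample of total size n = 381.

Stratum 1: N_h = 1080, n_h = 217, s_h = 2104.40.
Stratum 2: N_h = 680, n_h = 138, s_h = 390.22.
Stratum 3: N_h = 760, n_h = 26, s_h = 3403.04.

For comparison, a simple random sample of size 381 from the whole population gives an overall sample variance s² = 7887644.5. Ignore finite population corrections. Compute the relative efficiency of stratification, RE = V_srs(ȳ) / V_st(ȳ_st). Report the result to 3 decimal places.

RE ≈ 0.467

V̂(ȳ_st) = Σ W_h² s_h²/n_h, with W_h = N_h/N and N = 2520:
  stratum 1: (1080/2520)²·2104.40²/217 = 3748.38
  stratum 2: (680/2520)²·390.22²/138 = 80.3446
  stratum 3: (760/2520)²·3403.04²/26 = 40512.3
V_st = 44341
V_srs = s²/n = 7887644.5/381 = 20702.5
Relative efficiency = V_srs / V_st = 20702.5/44341 = 0.4669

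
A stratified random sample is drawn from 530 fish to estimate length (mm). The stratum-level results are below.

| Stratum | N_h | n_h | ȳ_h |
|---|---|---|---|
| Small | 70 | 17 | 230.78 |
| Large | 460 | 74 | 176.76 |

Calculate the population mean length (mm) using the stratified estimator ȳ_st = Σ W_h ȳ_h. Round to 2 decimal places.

N = Σ N_h = 530. Stratum weights W_h = N_h/N.
ȳ_st = (70·230.78 + 460·176.76) / 530 = 183.8947

ȳ_st ≈ 183.89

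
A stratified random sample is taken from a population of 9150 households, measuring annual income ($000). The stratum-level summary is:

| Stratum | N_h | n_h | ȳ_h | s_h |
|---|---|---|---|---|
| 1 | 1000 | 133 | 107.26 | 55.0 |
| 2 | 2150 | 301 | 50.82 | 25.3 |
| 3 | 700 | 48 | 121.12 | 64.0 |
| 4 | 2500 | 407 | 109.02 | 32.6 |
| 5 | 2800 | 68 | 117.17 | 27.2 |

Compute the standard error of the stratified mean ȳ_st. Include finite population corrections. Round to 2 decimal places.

V̂(ȳ_st) = Σ W_h² (1 − n_h/N_h) s_h²/n_h, with W_h = N_h/N and N = 9150:
  stratum 1: (1000/9150)²·(1 − 133/1000)·55.0²/133 = 0.235532
  stratum 2: (2150/9150)²·(1 − 301/2150)·25.3²/301 = 0.100974
  stratum 3: (700/9150)²·(1 − 48/700)·64.0²/48 = 0.465181
  stratum 4: (2500/9150)²·(1 − 407/2500)·32.6²/407 = 0.163195
  stratum 5: (2800/9150)²·(1 − 68/2800)·27.2²/68 = 0.994089
V̂(ȳ_st) = 1.95897
SE(ȳ_st) = √1.95897 = 1.39963

SE(ȳ_st) ≈ 1.40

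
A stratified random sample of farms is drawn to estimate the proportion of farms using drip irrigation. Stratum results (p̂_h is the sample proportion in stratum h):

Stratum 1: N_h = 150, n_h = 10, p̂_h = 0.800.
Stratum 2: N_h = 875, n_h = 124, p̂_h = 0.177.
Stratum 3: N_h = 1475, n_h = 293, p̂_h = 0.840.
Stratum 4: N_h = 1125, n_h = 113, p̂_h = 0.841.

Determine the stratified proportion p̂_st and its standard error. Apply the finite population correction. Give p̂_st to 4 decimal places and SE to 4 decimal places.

p̂_st ≈ 0.6786, SE ≈ 0.0159

N = 3625; stratum weights W_h = N_h/N.
p̂_st = Σ W_h p̂_h = (150·0.800 + 875·0.177 + 1475·0.840 + 1125·0.841)/3625 = 0.67862
V̂(p̂_st) = Σ W_h² (1 − n_h/N_h) p̂_h(1−p̂_h)/(n_h−1):
  stratum 1: (150/3625)²·(1 − 10/150)·0.800·0.200/9 = 2.84106e-05
  stratum 2: (875/3625)²·(1 − 124/875)·0.177·0.823/123 = 5.92243e-05
  stratum 3: (1475/3625)²·(1 − 293/1475)·0.840·0.160/292 = 6.10675e-05
  stratum 4: (1125/3625)²·(1 − 113/1125)·0.841·0.159/112 = 0.000103441
V̂(p̂_st) = 0.000252143; SE = √V̂ = 0.015879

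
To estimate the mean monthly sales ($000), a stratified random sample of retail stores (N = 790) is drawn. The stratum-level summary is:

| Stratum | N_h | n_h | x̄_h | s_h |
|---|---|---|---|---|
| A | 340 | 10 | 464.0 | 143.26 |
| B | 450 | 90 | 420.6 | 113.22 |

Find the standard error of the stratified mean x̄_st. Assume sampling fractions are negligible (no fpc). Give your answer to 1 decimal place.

SE(x̄_st) ≈ 20.6

V̂(x̄_st) = Σ W_h² s_h²/n_h, with W_h = N_h/N and N = 790:
  stratum A: (340/790)²·143.26²/10 = 380.149
  stratum B: (450/790)²·113.22²/90 = 46.2141
V̂(x̄_st) = 426.363
SE(x̄_st) = √426.363 = 20.6486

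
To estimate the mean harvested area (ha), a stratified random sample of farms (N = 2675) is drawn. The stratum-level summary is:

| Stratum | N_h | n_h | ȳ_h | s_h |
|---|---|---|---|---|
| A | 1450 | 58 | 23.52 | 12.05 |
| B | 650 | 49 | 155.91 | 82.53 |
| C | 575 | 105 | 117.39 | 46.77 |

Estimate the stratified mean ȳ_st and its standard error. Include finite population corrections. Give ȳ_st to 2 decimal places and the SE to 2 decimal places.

ȳ_st = Σ W_h ȳ_h = (1450·23.52 + 650·155.91 + 575·117.39)/2675 = 75.86720
V̂(ȳ_st) = Σ W_h² (1 − n_h/N_h) s_h²/n_h, with W_h = N_h/N and N = 2675:
  stratum A: (1450/2675)²·(1 − 58/1450)·12.05²/58 = 0.706164
  stratum B: (650/2675)²·(1 − 49/650)·82.53²/49 = 7.58871
  stratum C: (575/2675)²·(1 − 105/575)·46.77²/105 = 0.786799
V̂(ȳ_st) = 9.08167
SE(ȳ_st) = √9.08167 = 3.01358

ȳ_st ≈ 75.87, SE ≈ 3.01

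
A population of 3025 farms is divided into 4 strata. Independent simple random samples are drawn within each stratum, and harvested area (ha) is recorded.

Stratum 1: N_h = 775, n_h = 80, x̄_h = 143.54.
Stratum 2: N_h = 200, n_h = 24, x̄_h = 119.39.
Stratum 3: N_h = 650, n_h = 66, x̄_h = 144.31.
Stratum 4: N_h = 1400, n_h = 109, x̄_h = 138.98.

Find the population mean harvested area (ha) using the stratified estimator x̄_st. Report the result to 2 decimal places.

x̄_st ≈ 140.00

N = Σ N_h = 3025. Stratum weights W_h = N_h/N.
x̄_st = (775·143.54 + 200·119.39 + 650·144.31 + 1400·138.98) / 3025 = 139.9983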